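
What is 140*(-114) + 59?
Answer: -15901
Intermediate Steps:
140*(-114) + 59 = -15960 + 59 = -15901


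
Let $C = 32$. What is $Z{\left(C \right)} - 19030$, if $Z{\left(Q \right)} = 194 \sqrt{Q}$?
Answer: $-19030 + 776 \sqrt{2} \approx -17933.0$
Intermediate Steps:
$Z{\left(C \right)} - 19030 = 194 \sqrt{32} - 19030 = 194 \cdot 4 \sqrt{2} - 19030 = 776 \sqrt{2} - 19030 = -19030 + 776 \sqrt{2}$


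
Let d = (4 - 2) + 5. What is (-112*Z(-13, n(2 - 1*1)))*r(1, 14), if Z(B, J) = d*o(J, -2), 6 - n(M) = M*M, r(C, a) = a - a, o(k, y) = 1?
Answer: 0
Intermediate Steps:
d = 7 (d = 2 + 5 = 7)
r(C, a) = 0
n(M) = 6 - M² (n(M) = 6 - M*M = 6 - M²)
Z(B, J) = 7 (Z(B, J) = 7*1 = 7)
(-112*Z(-13, n(2 - 1*1)))*r(1, 14) = -112*7*0 = -784*0 = 0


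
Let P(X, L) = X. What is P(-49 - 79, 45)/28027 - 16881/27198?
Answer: -158868377/254092782 ≈ -0.62524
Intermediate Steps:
P(-49 - 79, 45)/28027 - 16881/27198 = (-49 - 79)/28027 - 16881/27198 = -128*1/28027 - 16881*1/27198 = -128/28027 - 5627/9066 = -158868377/254092782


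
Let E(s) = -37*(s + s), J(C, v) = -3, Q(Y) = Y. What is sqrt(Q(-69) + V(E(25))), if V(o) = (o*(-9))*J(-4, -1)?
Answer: I*sqrt(50019) ≈ 223.65*I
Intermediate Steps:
E(s) = -74*s
V(o) = 27*o (V(o) = (o*(-9))*(-3) = -9*o*(-3) = 27*o)
sqrt(Q(-69) + V(E(25))) = sqrt(-69 + 27*(-74*25)) = sqrt(-69 + 27*(-1850)) = sqrt(-69 - 49950) = sqrt(-50019) = I*sqrt(50019)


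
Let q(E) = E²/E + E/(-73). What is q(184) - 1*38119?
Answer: -2769439/73 ≈ -37938.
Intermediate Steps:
q(E) = 72*E/73 (q(E) = E + E*(-1/73) = E - E/73 = 72*E/73)
q(184) - 1*38119 = (72/73)*184 - 1*38119 = 13248/73 - 38119 = -2769439/73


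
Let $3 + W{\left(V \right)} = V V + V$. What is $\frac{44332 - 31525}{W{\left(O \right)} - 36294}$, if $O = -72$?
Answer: $- \frac{1423}{3465} \approx -0.41068$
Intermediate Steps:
$W{\left(V \right)} = -3 + V + V^{2}$ ($W{\left(V \right)} = -3 + \left(V V + V\right) = -3 + \left(V^{2} + V\right) = -3 + \left(V + V^{2}\right) = -3 + V + V^{2}$)
$\frac{44332 - 31525}{W{\left(O \right)} - 36294} = \frac{44332 - 31525}{\left(-3 - 72 + \left(-72\right)^{2}\right) - 36294} = \frac{12807}{\left(-3 - 72 + 5184\right) - 36294} = \frac{12807}{5109 - 36294} = \frac{12807}{-31185} = 12807 \left(- \frac{1}{31185}\right) = - \frac{1423}{3465}$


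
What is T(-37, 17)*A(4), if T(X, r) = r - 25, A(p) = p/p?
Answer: -8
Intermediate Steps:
A(p) = 1
T(X, r) = -25 + r
T(-37, 17)*A(4) = (-25 + 17)*1 = -8*1 = -8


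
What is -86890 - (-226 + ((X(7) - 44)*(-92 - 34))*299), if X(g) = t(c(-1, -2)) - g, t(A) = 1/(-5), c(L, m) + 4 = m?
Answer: -10077864/5 ≈ -2.0156e+6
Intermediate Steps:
c(L, m) = -4 + m
t(A) = -⅕
X(g) = -⅕ - g
-86890 - (-226 + ((X(7) - 44)*(-92 - 34))*299) = -86890 - (-226 + (((-⅕ - 1*7) - 44)*(-92 - 34))*299) = -86890 - (-226 + (((-⅕ - 7) - 44)*(-126))*299) = -86890 - (-226 + ((-36/5 - 44)*(-126))*299) = -86890 - (-226 - 256/5*(-126)*299) = -86890 - (-226 + (32256/5)*299) = -86890 - (-226 + 9644544/5) = -86890 - 1*9643414/5 = -86890 - 9643414/5 = -10077864/5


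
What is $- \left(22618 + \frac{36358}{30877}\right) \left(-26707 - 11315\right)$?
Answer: $\frac{3793576306224}{4411} \approx 8.6003 \cdot 10^{8}$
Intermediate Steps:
$- \left(22618 + \frac{36358}{30877}\right) \left(-26707 - 11315\right) = - \left(22618 + 36358 \cdot \frac{1}{30877}\right) \left(-38022\right) = - \left(22618 + \frac{5194}{4411}\right) \left(-38022\right) = - \frac{99773192 \left(-38022\right)}{4411} = \left(-1\right) \left(- \frac{3793576306224}{4411}\right) = \frac{3793576306224}{4411}$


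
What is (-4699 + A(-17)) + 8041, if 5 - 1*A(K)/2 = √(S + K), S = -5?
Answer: 3352 - 2*I*√22 ≈ 3352.0 - 9.3808*I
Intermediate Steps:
A(K) = 10 - 2*√(-5 + K)
(-4699 + A(-17)) + 8041 = (-4699 + (10 - 2*√(-5 - 17))) + 8041 = (-4699 + (10 - 2*I*√22)) + 8041 = (-4689 - 2*I*√22) + 8041 = 3352 - 2*I*√22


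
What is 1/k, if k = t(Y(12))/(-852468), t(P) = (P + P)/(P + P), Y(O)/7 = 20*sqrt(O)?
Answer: -852468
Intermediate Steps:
Y(O) = 140*sqrt(O) (Y(O) = 7*(20*sqrt(O)) = 140*sqrt(O))
t(P) = 1 (t(P) = (2*P)/((2*P)) = (2*P)*(1/(2*P)) = 1)
k = -1/852468 (k = 1/(-852468) = 1*(-1/852468) = -1/852468 ≈ -1.1731e-6)
1/k = 1/(-1/852468) = -852468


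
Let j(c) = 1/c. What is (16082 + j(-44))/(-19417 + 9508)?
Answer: -78623/48444 ≈ -1.6230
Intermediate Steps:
(16082 + j(-44))/(-19417 + 9508) = (16082 + 1/(-44))/(-19417 + 9508) = (16082 - 1/44)/(-9909) = (707607/44)*(-1/9909) = -78623/48444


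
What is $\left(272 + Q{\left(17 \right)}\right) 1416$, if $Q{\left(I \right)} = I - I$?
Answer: $385152$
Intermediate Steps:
$Q{\left(I \right)} = 0$
$\left(272 + Q{\left(17 \right)}\right) 1416 = \left(272 + 0\right) 1416 = 272 \cdot 1416 = 385152$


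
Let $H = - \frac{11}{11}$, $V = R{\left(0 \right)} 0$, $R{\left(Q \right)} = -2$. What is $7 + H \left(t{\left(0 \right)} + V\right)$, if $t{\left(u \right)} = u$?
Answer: $7$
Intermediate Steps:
$V = 0$ ($V = \left(-2\right) 0 = 0$)
$H = -1$ ($H = \left(-11\right) \frac{1}{11} = -1$)
$7 + H \left(t{\left(0 \right)} + V\right) = 7 - \left(0 + 0\right) = 7 - 0 = 7 + 0 = 7$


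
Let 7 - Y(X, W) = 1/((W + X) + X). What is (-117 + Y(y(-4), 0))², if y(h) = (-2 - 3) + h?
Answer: 3916441/324 ≈ 12088.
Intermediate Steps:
y(h) = -5 + h
Y(X, W) = 7 - 1/(W + 2*X) (Y(X, W) = 7 - 1/((W + X) + X) = 7 - 1/(W + 2*X))
(-117 + Y(y(-4), 0))² = (-117 + (-1 + 7*0 + 14*(-5 - 4))/(0 + 2*(-5 - 4)))² = (-117 + (-1 + 0 + 14*(-9))/(0 + 2*(-9)))² = (-117 + (-1 + 0 - 126)/(0 - 18))² = (-117 - 127/(-18))² = (-117 - 1/18*(-127))² = (-117 + 127/18)² = (-1979/18)² = 3916441/324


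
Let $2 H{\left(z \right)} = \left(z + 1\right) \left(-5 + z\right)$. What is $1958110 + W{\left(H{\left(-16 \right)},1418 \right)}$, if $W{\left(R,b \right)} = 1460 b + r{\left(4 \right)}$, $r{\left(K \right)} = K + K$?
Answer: $4028398$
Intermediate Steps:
$r{\left(K \right)} = 2 K$
$H{\left(z \right)} = \frac{\left(1 + z\right) \left(-5 + z\right)}{2}$ ($H{\left(z \right)} = \frac{\left(z + 1\right) \left(-5 + z\right)}{2} = \frac{\left(1 + z\right) \left(-5 + z\right)}{2}$)
$W{\left(R,b \right)} = 8 + 1460 b$ ($W{\left(R,b \right)} = 1460 b + 2 \cdot 4 = 1460 b + 8 = 8 + 1460 b$)
$1958110 + W{\left(H{\left(-16 \right)},1418 \right)} = 1958110 + \left(8 + 1460 \cdot 1418\right) = 1958110 + \left(8 + 2070280\right) = 1958110 + 2070288 = 4028398$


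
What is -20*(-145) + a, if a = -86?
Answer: 2814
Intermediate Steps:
-20*(-145) + a = -20*(-145) - 86 = 2900 - 86 = 2814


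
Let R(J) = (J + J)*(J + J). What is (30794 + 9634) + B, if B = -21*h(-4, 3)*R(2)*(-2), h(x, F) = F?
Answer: 42444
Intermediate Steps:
R(J) = 4*J**2 (R(J) = (2*J)*(2*J) = 4*J**2)
B = 2016 (B = -21*3*(4*2**2)*(-2) = -21*3*(4*4)*(-2) = -21*3*16*(-2) = -1008*(-2) = -21*(-96) = 2016)
(30794 + 9634) + B = (30794 + 9634) + 2016 = 40428 + 2016 = 42444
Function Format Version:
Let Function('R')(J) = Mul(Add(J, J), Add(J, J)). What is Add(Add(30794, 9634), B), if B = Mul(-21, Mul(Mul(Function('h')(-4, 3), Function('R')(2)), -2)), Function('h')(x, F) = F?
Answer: 42444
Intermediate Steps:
Function('R')(J) = Mul(4, Pow(J, 2)) (Function('R')(J) = Mul(Mul(2, J), Mul(2, J)) = Mul(4, Pow(J, 2)))
B = 2016 (B = Mul(-21, Mul(Mul(3, Mul(4, Pow(2, 2))), -2)) = Mul(-21, Mul(Mul(3, Mul(4, 4)), -2)) = Mul(-21, Mul(Mul(3, 16), -2)) = Mul(-21, Mul(48, -2)) = Mul(-21, -96) = 2016)
Add(Add(30794, 9634), B) = Add(Add(30794, 9634), 2016) = Add(40428, 2016) = 42444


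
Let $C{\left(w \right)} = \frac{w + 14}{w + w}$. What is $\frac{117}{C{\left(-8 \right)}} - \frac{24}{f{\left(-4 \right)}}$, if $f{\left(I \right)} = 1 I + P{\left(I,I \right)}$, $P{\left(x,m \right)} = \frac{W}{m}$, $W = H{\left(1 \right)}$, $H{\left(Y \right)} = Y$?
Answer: $- \frac{5208}{17} \approx -306.35$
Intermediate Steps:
$W = 1$
$P{\left(x,m \right)} = \frac{1}{m}$ ($P{\left(x,m \right)} = 1 \frac{1}{m} = \frac{1}{m}$)
$C{\left(w \right)} = \frac{14 + w}{2 w}$
$f{\left(I \right)} = I + \frac{1}{I}$ ($f{\left(I \right)} = 1 I + \frac{1}{I} = I + \frac{1}{I}$)
$\frac{117}{C{\left(-8 \right)}} - \frac{24}{f{\left(-4 \right)}} = \frac{117}{\frac{1}{2} \frac{1}{-8} \left(14 - 8\right)} - \frac{24}{-4 + \frac{1}{-4}} = \frac{117}{\frac{1}{2} \left(- \frac{1}{8}\right) 6} - \frac{24}{-4 - \frac{1}{4}} = \frac{117}{- \frac{3}{8}} - \frac{24}{- \frac{17}{4}} = 117 \left(- \frac{8}{3}\right) - - \frac{96}{17} = -312 + \frac{96}{17} = - \frac{5208}{17}$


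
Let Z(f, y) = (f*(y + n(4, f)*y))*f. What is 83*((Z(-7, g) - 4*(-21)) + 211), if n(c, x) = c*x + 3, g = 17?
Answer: -1634851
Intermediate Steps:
n(c, x) = 3 + c*x
Z(f, y) = f²*(y + y*(3 + 4*f)) (Z(f, y) = (f*(y + (3 + 4*f)*y))*f = (f*(y + y*(3 + 4*f)))*f = f²*(y + y*(3 + 4*f)))
83*((Z(-7, g) - 4*(-21)) + 211) = 83*((4*17*(-7)²*(1 - 7) - 4*(-21)) + 211) = 83*((4*17*49*(-6) + 84) + 211) = 83*((-19992 + 84) + 211) = 83*(-19908 + 211) = 83*(-19697) = -1634851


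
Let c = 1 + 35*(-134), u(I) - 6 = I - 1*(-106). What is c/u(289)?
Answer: -4689/401 ≈ -11.693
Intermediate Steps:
u(I) = 112 + I (u(I) = 6 + (I - 1*(-106)) = 6 + (I + 106) = 6 + (106 + I) = 112 + I)
c = -4689 (c = 1 - 4690 = -4689)
c/u(289) = -4689/(112 + 289) = -4689/401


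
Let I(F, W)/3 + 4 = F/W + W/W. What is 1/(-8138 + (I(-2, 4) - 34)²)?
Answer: -4/24631 ≈ -0.00016240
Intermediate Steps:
I(F, W) = -9 + 3*F/W (I(F, W) = -12 + 3*(F/W + W/W) = -12 + 3*(F/W + 1) = -12 + 3*(1 + F/W) = -12 + (3 + 3*F/W) = -9 + 3*F/W)
1/(-8138 + (I(-2, 4) - 34)²) = 1/(-8138 + ((-9 + 3*(-2)/4) - 34)²) = 1/(-8138 + ((-9 + 3*(-2)*(¼)) - 34)²) = 1/(-8138 + ((-9 - 3/2) - 34)²) = 1/(-8138 + (-21/2 - 34)²) = 1/(-8138 + (-89/2)²) = 1/(-8138 + 7921/4) = 1/(-24631/4) = -4/24631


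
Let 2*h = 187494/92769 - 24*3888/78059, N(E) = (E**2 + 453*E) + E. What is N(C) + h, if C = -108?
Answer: -90198571578973/2413818457 ≈ -37368.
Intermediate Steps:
N(E) = E**2 + 454*E
h = 996522203/2413818457 (h = (187494/92769 - 24*3888/78059)/2 = (187494*(1/92769) - 93312*1/78059)/2 = (62498/30923 - 93312/78059)/2 = (1/2)*(1993044406/2413818457) = 996522203/2413818457 ≈ 0.41284)
N(C) + h = -108*(454 - 108) + 996522203/2413818457 = -108*346 + 996522203/2413818457 = -37368 + 996522203/2413818457 = -90198571578973/2413818457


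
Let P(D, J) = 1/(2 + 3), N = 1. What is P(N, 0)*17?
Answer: 17/5 ≈ 3.4000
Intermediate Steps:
P(D, J) = 1/5
P(N, 0)*17 = (1/5)*17 = 17/5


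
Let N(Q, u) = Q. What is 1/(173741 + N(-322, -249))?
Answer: 1/173419 ≈ 5.7664e-6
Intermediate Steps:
1/(173741 + N(-322, -249)) = 1/(173741 - 322) = 1/173419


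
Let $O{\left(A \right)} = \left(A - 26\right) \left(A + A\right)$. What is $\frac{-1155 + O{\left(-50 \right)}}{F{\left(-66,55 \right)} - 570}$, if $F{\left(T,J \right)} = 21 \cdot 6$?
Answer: $- \frac{6445}{444} \approx -14.516$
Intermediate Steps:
$F{\left(T,J \right)} = 126$
$O{\left(A \right)} = 2 A \left(-26 + A\right)$ ($O{\left(A \right)} = \left(-26 + A\right) 2 A = 2 A \left(-26 + A\right)$)
$\frac{-1155 + O{\left(-50 \right)}}{F{\left(-66,55 \right)} - 570} = \frac{-1155 + 2 \left(-50\right) \left(-26 - 50\right)}{126 - 570} = \frac{-1155 + 2 \left(-50\right) \left(-76\right)}{-444} = \left(-1155 + 7600\right) \left(- \frac{1}{444}\right) = 6445 \left(- \frac{1}{444}\right) = - \frac{6445}{444}$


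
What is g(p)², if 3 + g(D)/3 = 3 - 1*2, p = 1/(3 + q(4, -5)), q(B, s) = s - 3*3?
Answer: 36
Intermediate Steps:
q(B, s) = -9 + s (q(B, s) = s - 9 = -9 + s)
p = -1/11 (p = 1/(3 + (-9 - 5)) = 1/(3 - 14) = 1/(-11) = -1/11 ≈ -0.090909)
g(D) = -6 (g(D) = -9 + 3*(3 - 1*2) = -9 + 3*(3 - 2) = -9 + 3*1 = -9 + 3 = -6)
g(p)² = (-6)² = 36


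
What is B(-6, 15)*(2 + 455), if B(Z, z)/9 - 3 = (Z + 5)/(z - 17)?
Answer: 28791/2 ≈ 14396.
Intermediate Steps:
B(Z, z) = 27 + 9*(5 + Z)/(-17 + z) (B(Z, z) = 27 + 9*((Z + 5)/(z - 17)) = 27 + 9*((5 + Z)/(-17 + z)) = 27 + 9*(5 + Z)/(-17 + z))
B(-6, 15)*(2 + 455) = (9*(-46 - 6 + 3*15)/(-17 + 15))*(2 + 455) = (9*(-46 - 6 + 45)/(-2))*457 = (9*(-1/2)*(-7))*457 = (63/2)*457 = 28791/2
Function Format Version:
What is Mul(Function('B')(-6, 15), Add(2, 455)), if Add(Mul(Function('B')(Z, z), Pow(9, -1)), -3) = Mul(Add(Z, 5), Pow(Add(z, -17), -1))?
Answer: Rational(28791, 2) ≈ 14396.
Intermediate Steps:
Function('B')(Z, z) = Add(27, Mul(9, Pow(Add(-17, z), -1), Add(5, Z))) (Function('B')(Z, z) = Add(27, Mul(9, Mul(Add(Z, 5), Pow(Add(z, -17), -1)))) = Add(27, Mul(9, Mul(Add(5, Z), Pow(Add(-17, z), -1)))) = Add(27, Mul(9, Mul(Pow(Add(-17, z), -1), Add(5, Z)))) = Add(27, Mul(9, Pow(Add(-17, z), -1), Add(5, Z))))
Mul(Function('B')(-6, 15), Add(2, 455)) = Mul(Mul(9, Pow(Add(-17, 15), -1), Add(-46, -6, Mul(3, 15))), Add(2, 455)) = Mul(Mul(9, Pow(-2, -1), Add(-46, -6, 45)), 457) = Mul(Mul(9, Rational(-1, 2), -7), 457) = Mul(Rational(63, 2), 457) = Rational(28791, 2)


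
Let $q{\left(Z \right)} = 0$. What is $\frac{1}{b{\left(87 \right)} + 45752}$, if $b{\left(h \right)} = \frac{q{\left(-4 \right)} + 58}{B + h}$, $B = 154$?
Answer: $\frac{241}{11026290} \approx 2.1857 \cdot 10^{-5}$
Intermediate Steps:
$b{\left(h \right)} = \frac{58}{154 + h}$ ($b{\left(h \right)} = \frac{0 + 58}{154 + h} = \frac{58}{154 + h}$)
$\frac{1}{b{\left(87 \right)} + 45752} = \frac{1}{\frac{58}{154 + 87} + 45752} = \frac{1}{\frac{58}{241} + 45752} = \frac{1}{\frac{11026290}{241}} = \frac{241}{11026290}$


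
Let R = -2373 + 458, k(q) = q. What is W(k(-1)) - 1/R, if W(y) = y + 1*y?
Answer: -3829/1915 ≈ -1.9995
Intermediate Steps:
W(y) = 2*y (W(y) = y + y = 2*y)
R = -1915
W(k(-1)) - 1/R = 2*(-1) - 1/(-1915) = -2 - 1*(-1/1915) = -2 + 1/1915 = -3829/1915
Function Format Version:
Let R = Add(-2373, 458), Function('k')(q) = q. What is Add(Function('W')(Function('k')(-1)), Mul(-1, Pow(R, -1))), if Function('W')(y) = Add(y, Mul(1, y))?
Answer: Rational(-3829, 1915) ≈ -1.9995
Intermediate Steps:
Function('W')(y) = Mul(2, y) (Function('W')(y) = Add(y, y) = Mul(2, y))
R = -1915
Add(Function('W')(Function('k')(-1)), Mul(-1, Pow(R, -1))) = Add(Mul(2, -1), Mul(-1, Pow(-1915, -1))) = Add(-2, Mul(-1, Rational(-1, 1915))) = Add(-2, Rational(1, 1915)) = Rational(-3829, 1915)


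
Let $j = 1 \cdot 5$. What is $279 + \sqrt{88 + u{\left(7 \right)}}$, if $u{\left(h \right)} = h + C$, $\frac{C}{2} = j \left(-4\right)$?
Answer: $279 + \sqrt{55} \approx 286.42$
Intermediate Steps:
$j = 5$
$C = -40$ ($C = 2 \cdot 5 \left(-4\right) = 2 \left(-20\right) = -40$)
$u{\left(h \right)} = -40 + h$ ($u{\left(h \right)} = h - 40 = -40 + h$)
$279 + \sqrt{88 + u{\left(7 \right)}} = 279 + \sqrt{88 + \left(-40 + 7\right)} = 279 + \sqrt{88 - 33} = 279 + \sqrt{55}$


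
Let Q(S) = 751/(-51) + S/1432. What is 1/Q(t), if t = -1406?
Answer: -36516/573569 ≈ -0.063665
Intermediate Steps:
Q(S) = -751/51 + S/1432 (Q(S) = 751*(-1/51) + S*(1/1432) = -751/51 + S/1432)
1/Q(t) = 1/(-751/51 + (1/1432)*(-1406)) = 1/(-751/51 - 703/716) = 1/(-573569/36516) = -36516/573569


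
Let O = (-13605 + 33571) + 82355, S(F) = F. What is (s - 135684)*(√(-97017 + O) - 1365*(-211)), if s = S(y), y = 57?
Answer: -39062610405 - 271254*√1326 ≈ -3.9072e+10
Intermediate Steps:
s = 57
O = 102321 (O = 19966 + 82355 = 102321)
(s - 135684)*(√(-97017 + O) - 1365*(-211)) = (57 - 135684)*(√(-97017 + 102321) - 1365*(-211)) = -135627*(√5304 + 288015) = -135627*(2*√1326 + 288015) = -135627*(288015 + 2*√1326) = -39062610405 - 271254*√1326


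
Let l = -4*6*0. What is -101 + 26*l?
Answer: -101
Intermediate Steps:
l = 0 (l = -24*0 = 0)
-101 + 26*l = -101 + 26*0 = -101 + 0 = -101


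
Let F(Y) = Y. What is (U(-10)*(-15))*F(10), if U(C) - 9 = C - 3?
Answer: 600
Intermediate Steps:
U(C) = 6 + C (U(C) = 9 + (C - 3) = 9 + (-3 + C) = 6 + C)
(U(-10)*(-15))*F(10) = ((6 - 10)*(-15))*10 = -4*(-15)*10 = 60*10 = 600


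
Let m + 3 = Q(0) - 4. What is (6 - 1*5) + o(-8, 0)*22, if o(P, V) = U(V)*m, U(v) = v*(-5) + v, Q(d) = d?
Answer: 1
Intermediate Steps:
m = -7 (m = -3 + (0 - 4) = -3 - 4 = -7)
U(v) = -4*v (U(v) = -5*v + v = -4*v)
o(P, V) = 28*V (o(P, V) = -4*V*(-7) = 28*V)
(6 - 1*5) + o(-8, 0)*22 = (6 - 1*5) + (28*0)*22 = (6 - 5) + 0*22 = 1 + 0 = 1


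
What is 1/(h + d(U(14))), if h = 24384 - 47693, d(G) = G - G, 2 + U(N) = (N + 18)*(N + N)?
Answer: -1/23309 ≈ -4.2902e-5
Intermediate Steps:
U(N) = -2 + 2*N*(18 + N) (U(N) = -2 + (N + 18)*(N + N) = -2 + (18 + N)*(2*N) = -2 + 2*N*(18 + N))
d(G) = 0
h = -23309
1/(h + d(U(14))) = 1/(-23309 + 0) = 1/(-23309) = -1/23309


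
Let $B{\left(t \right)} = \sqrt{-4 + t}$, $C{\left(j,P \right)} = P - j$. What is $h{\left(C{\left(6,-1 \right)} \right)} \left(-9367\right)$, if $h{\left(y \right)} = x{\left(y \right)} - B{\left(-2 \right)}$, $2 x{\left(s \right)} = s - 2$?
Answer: $\frac{84303}{2} + 9367 i \sqrt{6} \approx 42152.0 + 22944.0 i$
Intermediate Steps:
$x{\left(s \right)} = -1 + \frac{s}{2}$ ($x{\left(s \right)} = \frac{s - 2}{2} = \frac{-2 + s}{2} = -1 + \frac{s}{2}$)
$h{\left(y \right)} = -1 + \frac{y}{2} - i \sqrt{6}$ ($h{\left(y \right)} = \left(-1 + \frac{y}{2}\right) - \sqrt{-4 - 2} = \left(-1 + \frac{y}{2}\right) - \sqrt{-6} = \left(-1 + \frac{y}{2}\right) - i \sqrt{6} = -1 + \frac{y}{2} - i \sqrt{6}$)
$h{\left(C{\left(6,-1 \right)} \right)} \left(-9367\right) = \left(-1 + \frac{-1 - 6}{2} - i \sqrt{6}\right) \left(-9367\right) = \left(-1 + \frac{1}{2} \left(-7\right) - i \sqrt{6}\right) \left(-9367\right) = \left(-1 - \frac{7}{2} - i \sqrt{6}\right) \left(-9367\right) = \left(- \frac{9}{2} - i \sqrt{6}\right) \left(-9367\right) = \frac{84303}{2} + 9367 i \sqrt{6}$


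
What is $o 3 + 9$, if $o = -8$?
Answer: $-15$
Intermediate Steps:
$o 3 + 9 = \left(-8\right) 3 + 9 = -24 + 9 = -15$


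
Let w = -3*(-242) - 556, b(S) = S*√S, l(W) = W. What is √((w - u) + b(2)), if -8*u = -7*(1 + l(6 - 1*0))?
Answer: √(2622 + 32*√2)/4 ≈ 12.911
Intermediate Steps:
b(S) = S^(3/2)
u = 49/8 (u = -(-7)*(1 + (6 - 1*0))/8 = -(-7)*(1 + (6 + 0))/8 = -(-7)*(1 + 6)/8 = -(-7)*7/8 = -⅛*(-49) = 49/8 ≈ 6.1250)
w = 170 (w = 726 - 556 = 170)
√((w - u) + b(2)) = √((170 - 1*49/8) + 2^(3/2)) = √((170 - 49/8) + 2*√2) = √(1311/8 + 2*√2)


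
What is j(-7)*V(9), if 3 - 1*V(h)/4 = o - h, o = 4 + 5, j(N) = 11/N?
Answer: -132/7 ≈ -18.857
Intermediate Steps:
o = 9
V(h) = -24 + 4*h (V(h) = 12 - 4*(9 - h) = 12 + (-36 + 4*h) = -24 + 4*h)
j(-7)*V(9) = (11/(-7))*(-24 + 4*9) = (11*(-⅐))*(-24 + 36) = -11/7*12 = -132/7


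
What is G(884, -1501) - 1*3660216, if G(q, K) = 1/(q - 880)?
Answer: -14640863/4 ≈ -3.6602e+6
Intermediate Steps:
G(q, K) = 1/(-880 + q)
G(884, -1501) - 1*3660216 = 1/(-880 + 884) - 1*3660216 = 1/4 - 3660216 = ¼ - 3660216 = -14640863/4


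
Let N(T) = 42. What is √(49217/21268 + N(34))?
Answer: √5011128941/10634 ≈ 6.6569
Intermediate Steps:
√(49217/21268 + N(34)) = √(49217/21268 + 42) = √(942473/21268) = √5011128941/10634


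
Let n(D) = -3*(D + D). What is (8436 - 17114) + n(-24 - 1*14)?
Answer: -8450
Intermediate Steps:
n(D) = -6*D
(8436 - 17114) + n(-24 - 1*14) = (8436 - 17114) - 6*(-24 - 1*14) = -8678 - 6*(-24 - 14) = -8678 - 6*(-38) = -8678 + 228 = -8450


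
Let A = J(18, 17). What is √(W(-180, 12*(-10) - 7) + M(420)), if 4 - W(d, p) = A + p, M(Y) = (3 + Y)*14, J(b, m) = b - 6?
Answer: √6041 ≈ 77.724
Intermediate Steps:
J(b, m) = -6 + b
M(Y) = 42 + 14*Y
A = 12 (A = -6 + 18 = 12)
W(d, p) = -8 - p (W(d, p) = 4 - (12 + p) = 4 + (-12 - p) = -8 - p)
√(W(-180, 12*(-10) - 7) + M(420)) = √((-8 - (12*(-10) - 7)) + (42 + 14*420)) = √((-8 - (-120 - 7)) + (42 + 5880)) = √((-8 - 1*(-127)) + 5922) = √((-8 + 127) + 5922) = √(119 + 5922) = √6041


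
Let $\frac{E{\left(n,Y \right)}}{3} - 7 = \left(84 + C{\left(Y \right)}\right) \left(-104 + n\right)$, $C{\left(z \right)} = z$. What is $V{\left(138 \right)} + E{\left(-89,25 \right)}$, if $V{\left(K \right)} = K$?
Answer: $-62952$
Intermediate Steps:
$E{\left(n,Y \right)} = 21 + 3 \left(-104 + n\right) \left(84 + Y\right)$ ($E{\left(n,Y \right)} = 21 + 3 \left(84 + Y\right) \left(-104 + n\right) = 21 + 3 \left(-104 + n\right) \left(84 + Y\right)$)
$V{\left(138 \right)} + E{\left(-89,25 \right)} = 138 + \left(-26187 - 7800 + 252 \left(-89\right) + 3 \cdot 25 \left(-89\right)\right) = 138 - 63090 = -62952$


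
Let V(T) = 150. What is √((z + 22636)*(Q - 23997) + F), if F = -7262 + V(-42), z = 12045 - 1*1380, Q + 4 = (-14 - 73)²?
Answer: 6*I*√15200254 ≈ 23393.0*I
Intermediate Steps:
Q = 7565 (Q = -4 + (-14 - 73)² = -4 + (-87)² = -4 + 7569 = 7565)
z = 10665 (z = 12045 - 1380 = 10665)
F = -7112 (F = -7262 + 150 = -7112)
√((z + 22636)*(Q - 23997) + F) = √((10665 + 22636)*(7565 - 23997) - 7112) = √(33301*(-16432) - 7112) = √(-547202032 - 7112) = √(-547209144) = 6*I*√15200254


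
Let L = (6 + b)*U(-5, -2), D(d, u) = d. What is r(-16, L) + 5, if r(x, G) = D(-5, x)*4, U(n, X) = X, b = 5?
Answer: -15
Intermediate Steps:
L = -22 (L = (6 + 5)*(-2) = 11*(-2) = -22)
r(x, G) = -20 (r(x, G) = -5*4 = -20)
r(-16, L) + 5 = -20 + 5 = -15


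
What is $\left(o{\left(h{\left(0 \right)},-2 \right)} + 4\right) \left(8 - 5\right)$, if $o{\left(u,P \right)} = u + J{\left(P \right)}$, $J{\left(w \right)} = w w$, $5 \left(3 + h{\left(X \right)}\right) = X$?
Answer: $15$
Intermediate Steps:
$h{\left(X \right)} = -3 + \frac{X}{5}$
$J{\left(w \right)} = w^{2}$
$o{\left(u,P \right)} = u + P^{2}$
$\left(o{\left(h{\left(0 \right)},-2 \right)} + 4\right) \left(8 - 5\right) = \left(\left(\left(-3 + \frac{1}{5} \cdot 0\right) + \left(-2\right)^{2}\right) + 4\right) \left(8 - 5\right) = \left(\left(\left(-3 + 0\right) + 4\right) + 4\right) 3 = \left(\left(-3 + 4\right) + 4\right) 3 = \left(1 + 4\right) 3 = 5 \cdot 3 = 15$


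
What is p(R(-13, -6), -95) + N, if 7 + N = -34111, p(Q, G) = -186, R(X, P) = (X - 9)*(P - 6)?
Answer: -34304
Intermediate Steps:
R(X, P) = (-9 + X)*(-6 + P)
N = -34118 (N = -7 - 34111 = -34118)
p(R(-13, -6), -95) + N = -186 - 34118 = -34304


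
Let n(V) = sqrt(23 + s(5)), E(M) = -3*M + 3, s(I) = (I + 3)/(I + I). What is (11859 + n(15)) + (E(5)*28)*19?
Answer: 5475 + sqrt(595)/5 ≈ 5479.9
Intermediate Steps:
s(I) = (3 + I)/(2*I) (s(I) = (3 + I)/((2*I)) = (3 + I)*(1/(2*I)) = (3 + I)/(2*I))
E(M) = 3 - 3*M
n(V) = sqrt(595)/5 (n(V) = sqrt(23 + (1/2)*(3 + 5)/5) = sqrt(23 + (1/2)*(1/5)*8) = sqrt(23 + 4/5) = sqrt(119/5) = sqrt(595)/5)
(11859 + n(15)) + (E(5)*28)*19 = (11859 + sqrt(595)/5) + ((3 - 3*5)*28)*19 = (11859 + sqrt(595)/5) + ((3 - 15)*28)*19 = (11859 + sqrt(595)/5) - 12*28*19 = (11859 + sqrt(595)/5) - 336*19 = (11859 + sqrt(595)/5) - 6384 = 5475 + sqrt(595)/5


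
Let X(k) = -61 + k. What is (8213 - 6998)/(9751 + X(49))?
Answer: 1215/9739 ≈ 0.12476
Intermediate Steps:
(8213 - 6998)/(9751 + X(49)) = (8213 - 6998)/(9751 + (-61 + 49)) = 1215/(9751 - 12) = 1215/9739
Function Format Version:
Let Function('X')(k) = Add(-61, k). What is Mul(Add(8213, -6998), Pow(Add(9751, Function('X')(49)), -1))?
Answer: Rational(1215, 9739) ≈ 0.12476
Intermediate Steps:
Mul(Add(8213, -6998), Pow(Add(9751, Function('X')(49)), -1)) = Mul(Add(8213, -6998), Pow(Add(9751, Add(-61, 49)), -1)) = Mul(1215, Pow(Add(9751, -12), -1)) = Mul(1215, Pow(9739, -1)) = Mul(1215, Rational(1, 9739)) = Rational(1215, 9739)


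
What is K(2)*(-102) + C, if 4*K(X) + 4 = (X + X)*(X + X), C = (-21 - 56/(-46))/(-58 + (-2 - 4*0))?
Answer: -84365/276 ≈ -305.67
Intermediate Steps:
C = 91/276 (C = (-21 - 56*(-1/46))/(-58 + (-2 + 0)) = (-21 + 28/23)/(-58 - 2) = -455/23/(-60) = -455/23*(-1/60) = 91/276 ≈ 0.32971)
K(X) = -1 + X² (K(X) = -1 + ((X + X)*(X + X))/4 = -1 + ((2*X)*(2*X))/4 = -1 + (4*X²)/4 = -1 + X²)
K(2)*(-102) + C = (-1 + 2²)*(-102) + 91/276 = (-1 + 4)*(-102) + 91/276 = 3*(-102) + 91/276 = -306 + 91/276 = -84365/276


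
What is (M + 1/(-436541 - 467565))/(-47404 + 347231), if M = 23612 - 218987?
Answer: -176639709751/271075389662 ≈ -0.65163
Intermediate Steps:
M = -195375
(M + 1/(-436541 - 467565))/(-47404 + 347231) = (-195375 + 1/(-436541 - 467565))/(-47404 + 347231) = (-195375 + 1/(-904106))/299827 = (-195375 - 1/904106)*(1/299827) = -176639709751/904106*1/299827 = -176639709751/271075389662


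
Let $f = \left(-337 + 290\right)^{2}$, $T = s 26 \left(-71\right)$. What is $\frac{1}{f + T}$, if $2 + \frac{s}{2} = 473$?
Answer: $- \frac{1}{1736723} \approx -5.758 \cdot 10^{-7}$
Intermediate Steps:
$s = 942$ ($s = -4 + 2 \cdot 473 = -4 + 946 = 942$)
$T = -1738932$ ($T = 942 \cdot 26 \left(-71\right) = 942 \left(-1846\right) = -1738932$)
$f = 2209$ ($f = \left(-47\right)^{2} = 2209$)
$\frac{1}{f + T} = \frac{1}{2209 - 1738932} = \frac{1}{-1736723} = - \frac{1}{1736723}$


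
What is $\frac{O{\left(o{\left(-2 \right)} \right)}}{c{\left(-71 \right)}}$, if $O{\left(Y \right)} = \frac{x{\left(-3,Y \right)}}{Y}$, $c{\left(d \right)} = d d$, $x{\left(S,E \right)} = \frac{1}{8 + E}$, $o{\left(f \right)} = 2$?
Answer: $\frac{1}{100820} \approx 9.9187 \cdot 10^{-6}$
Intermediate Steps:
$c{\left(d \right)} = d^{2}$
$O{\left(Y \right)} = \frac{1}{Y \left(8 + Y\right)}$ ($O{\left(Y \right)} = \frac{1}{\left(8 + Y\right) Y} = \frac{1}{Y \left(8 + Y\right)}$)
$\frac{O{\left(o{\left(-2 \right)} \right)}}{c{\left(-71 \right)}} = \frac{\frac{1}{2} \frac{1}{8 + 2}}{\left(-71\right)^{2}} = \frac{\frac{1}{2} \cdot \frac{1}{10}}{5041} = \frac{1}{2} \cdot \frac{1}{10} \cdot \frac{1}{5041} = \frac{1}{20} \cdot \frac{1}{5041} = \frac{1}{100820}$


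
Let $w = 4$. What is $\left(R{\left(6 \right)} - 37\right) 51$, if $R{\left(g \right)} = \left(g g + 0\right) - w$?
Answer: $-255$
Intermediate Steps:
$R{\left(g \right)} = -4 + g^{2}$ ($R{\left(g \right)} = \left(g g + 0\right) - 4 = \left(g^{2} + 0\right) - 4 = g^{2} - 4 = -4 + g^{2}$)
$\left(R{\left(6 \right)} - 37\right) 51 = \left(\left(-4 + 6^{2}\right) - 37\right) 51 = \left(\left(-4 + 36\right) - 37\right) 51 = \left(32 - 37\right) 51 = \left(-5\right) 51 = -255$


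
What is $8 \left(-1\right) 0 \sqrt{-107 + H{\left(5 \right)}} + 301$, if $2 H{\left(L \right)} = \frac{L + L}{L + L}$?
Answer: $301$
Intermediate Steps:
$H{\left(L \right)} = \frac{1}{2}$ ($H{\left(L \right)} = \frac{\left(L + L\right) \frac{1}{L + L}}{2} = \frac{2 L \frac{1}{2 L}}{2} = \frac{1}{2} \cdot 1 = \frac{1}{2}$)
$8 \left(-1\right) 0 \sqrt{-107 + H{\left(5 \right)}} + 301 = 8 \left(-1\right) 0 \sqrt{-107 + \frac{1}{2}} + 301 = \left(-8\right) 0 \sqrt{- \frac{213}{2}} + 301 = 0 \frac{i \sqrt{426}}{2} + 301 = 0 + 301 = 301$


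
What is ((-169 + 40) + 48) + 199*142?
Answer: 28177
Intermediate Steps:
((-169 + 40) + 48) + 199*142 = (-129 + 48) + 28258 = -81 + 28258 = 28177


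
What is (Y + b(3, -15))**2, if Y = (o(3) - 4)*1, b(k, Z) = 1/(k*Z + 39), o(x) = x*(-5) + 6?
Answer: 6241/36 ≈ 173.36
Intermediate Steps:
o(x) = 6 - 5*x (o(x) = -5*x + 6 = 6 - 5*x)
b(k, Z) = 1/(39 + Z*k) (b(k, Z) = 1/(Z*k + 39) = 1/(39 + Z*k))
Y = -13 (Y = ((6 - 5*3) - 4)*1 = ((6 - 15) - 4)*1 = (-9 - 4)*1 = -13*1 = -13)
(Y + b(3, -15))**2 = (-13 + 1/(39 - 15*3))**2 = (-13 + 1/(39 - 45))**2 = (-13 + 1/(-6))**2 = (-13 - 1/6)**2 = (-79/6)**2 = 6241/36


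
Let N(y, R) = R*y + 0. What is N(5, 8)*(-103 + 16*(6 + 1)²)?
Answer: 27240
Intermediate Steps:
N(y, R) = R*y
N(5, 8)*(-103 + 16*(6 + 1)²) = (8*5)*(-103 + 16*(6 + 1)²) = 40*(-103 + 16*7²) = 40*(-103 + 16*49) = 40*(-103 + 784) = 40*681 = 27240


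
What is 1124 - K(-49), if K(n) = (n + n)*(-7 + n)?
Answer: -4364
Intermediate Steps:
K(n) = 2*n*(-7 + n) (K(n) = (2*n)*(-7 + n) = 2*n*(-7 + n))
1124 - K(-49) = 1124 - 2*(-49)*(-7 - 49) = 1124 - 2*(-49)*(-56) = 1124 - 1*5488 = 1124 - 5488 = -4364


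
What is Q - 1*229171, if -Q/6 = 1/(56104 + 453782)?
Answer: -19475180752/84981 ≈ -2.2917e+5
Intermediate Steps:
Q = -1/84981 (Q = -6/(56104 + 453782) = -6/509886 = -6*1/509886 = -1/84981 ≈ -1.1767e-5)
Q - 1*229171 = -1/84981 - 1*229171 = -1/84981 - 229171 = -19475180752/84981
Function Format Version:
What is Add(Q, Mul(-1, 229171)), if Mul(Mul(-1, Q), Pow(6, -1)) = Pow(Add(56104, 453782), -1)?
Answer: Rational(-19475180752, 84981) ≈ -2.2917e+5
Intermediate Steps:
Q = Rational(-1, 84981) (Q = Mul(-6, Pow(Add(56104, 453782), -1)) = Mul(-6, Pow(509886, -1)) = Mul(-6, Rational(1, 509886)) = Rational(-1, 84981) ≈ -1.1767e-5)
Add(Q, Mul(-1, 229171)) = Add(Rational(-1, 84981), Mul(-1, 229171)) = Add(Rational(-1, 84981), -229171) = Rational(-19475180752, 84981)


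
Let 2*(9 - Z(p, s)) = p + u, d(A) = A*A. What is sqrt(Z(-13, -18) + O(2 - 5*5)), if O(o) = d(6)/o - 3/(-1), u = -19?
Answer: 4*sqrt(874)/23 ≈ 5.1415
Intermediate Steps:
d(A) = A**2
Z(p, s) = 37/2 - p/2 (Z(p, s) = 9 - (p - 19)/2 = 9 - (-19 + p)/2 = 9 + (19/2 - p/2) = 37/2 - p/2)
O(o) = 3 + 36/o (O(o) = 6**2/o - 3/(-1) = 36/o - 3*(-1) = 36/o + 3 = 3 + 36/o)
sqrt(Z(-13, -18) + O(2 - 5*5)) = sqrt((37/2 - 1/2*(-13)) + (3 + 36/(2 - 5*5))) = sqrt((37/2 + 13/2) + (3 + 36/(2 - 25))) = sqrt(25 + (3 + 36/(-23))) = sqrt(25 + (3 + 36*(-1/23))) = sqrt(25 + (3 - 36/23)) = sqrt(25 + 33/23) = sqrt(608/23) = 4*sqrt(874)/23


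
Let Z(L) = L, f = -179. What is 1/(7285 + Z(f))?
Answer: 1/7106 ≈ 0.00014073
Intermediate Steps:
1/(7285 + Z(f)) = 1/(7285 - 179) = 1/7106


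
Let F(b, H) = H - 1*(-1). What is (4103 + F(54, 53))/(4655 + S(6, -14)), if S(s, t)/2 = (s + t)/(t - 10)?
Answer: 12471/13967 ≈ 0.89289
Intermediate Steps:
S(s, t) = 2*(s + t)/(-10 + t) (S(s, t) = 2*((s + t)/(t - 10)) = 2*((s + t)/(-10 + t)) = 2*(s + t)/(-10 + t))
F(b, H) = 1 + H (F(b, H) = H + 1 = 1 + H)
(4103 + F(54, 53))/(4655 + S(6, -14)) = (4103 + (1 + 53))/(4655 + 2*(6 - 14)/(-10 - 14)) = (4103 + 54)/(4655 + 2*(-8)/(-24)) = 4157/(4655 + 2*(-1/24)*(-8)) = 4157/(4655 + 2/3) = 4157/(13967/3) = 4157*(3/13967) = 12471/13967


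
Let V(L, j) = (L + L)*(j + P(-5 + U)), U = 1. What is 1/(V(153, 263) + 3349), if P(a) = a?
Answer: 1/82603 ≈ 1.2106e-5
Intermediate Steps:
V(L, j) = 2*L*(-4 + j) (V(L, j) = (L + L)*(j + (-5 + 1)) = (2*L)*(j - 4) = (2*L)*(-4 + j) = 2*L*(-4 + j))
1/(V(153, 263) + 3349) = 1/(2*153*(-4 + 263) + 3349) = 1/(2*153*259 + 3349) = 1/(79254 + 3349) = 1/82603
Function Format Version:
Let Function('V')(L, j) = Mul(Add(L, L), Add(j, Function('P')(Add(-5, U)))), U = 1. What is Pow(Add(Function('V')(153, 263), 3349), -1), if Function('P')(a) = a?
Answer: Rational(1, 82603) ≈ 1.2106e-5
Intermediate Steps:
Function('V')(L, j) = Mul(2, L, Add(-4, j)) (Function('V')(L, j) = Mul(Add(L, L), Add(j, Add(-5, 1))) = Mul(Mul(2, L), Add(j, -4)) = Mul(Mul(2, L), Add(-4, j)) = Mul(2, L, Add(-4, j)))
Pow(Add(Function('V')(153, 263), 3349), -1) = Pow(Add(Mul(2, 153, Add(-4, 263)), 3349), -1) = Pow(Add(Mul(2, 153, 259), 3349), -1) = Pow(Add(79254, 3349), -1) = Pow(82603, -1) = Rational(1, 82603)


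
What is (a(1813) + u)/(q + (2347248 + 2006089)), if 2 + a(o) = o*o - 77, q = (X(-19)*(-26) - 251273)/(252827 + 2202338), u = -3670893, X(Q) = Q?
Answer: -942790725495/10688160384826 ≈ -0.088209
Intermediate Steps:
q = -250779/2455165 (q = (-19*(-26) - 251273)/(252827 + 2202338) = (494 - 251273)/2455165 = -250779*1/2455165 = -250779/2455165 ≈ -0.10214)
a(o) = -79 + o**2 (a(o) = -2 + (o*o - 77) = -2 + (o**2 - 77) = -2 + (-77 + o**2) = -79 + o**2)
(a(1813) + u)/(q + (2347248 + 2006089)) = ((-79 + 1813**2) - 3670893)/(-250779/2455165 + (2347248 + 2006089)) = ((-79 + 3286969) - 3670893)/(-250779/2455165 + 4353337) = (3286890 - 3670893)/(10688160384826/2455165) = -384003*2455165/10688160384826 = -942790725495/10688160384826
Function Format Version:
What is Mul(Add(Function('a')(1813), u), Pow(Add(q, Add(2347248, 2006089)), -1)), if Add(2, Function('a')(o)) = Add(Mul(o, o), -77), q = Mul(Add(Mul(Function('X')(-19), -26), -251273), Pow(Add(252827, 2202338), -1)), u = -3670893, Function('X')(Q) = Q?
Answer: Rational(-942790725495, 10688160384826) ≈ -0.088209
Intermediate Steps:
q = Rational(-250779, 2455165) (q = Mul(Add(Mul(-19, -26), -251273), Pow(Add(252827, 2202338), -1)) = Mul(Add(494, -251273), Pow(2455165, -1)) = Mul(-250779, Rational(1, 2455165)) = Rational(-250779, 2455165) ≈ -0.10214)
Function('a')(o) = Add(-79, Pow(o, 2)) (Function('a')(o) = Add(-2, Add(Mul(o, o), -77)) = Add(-2, Add(Pow(o, 2), -77)) = Add(-2, Add(-77, Pow(o, 2))) = Add(-79, Pow(o, 2)))
Mul(Add(Function('a')(1813), u), Pow(Add(q, Add(2347248, 2006089)), -1)) = Mul(Add(Add(-79, Pow(1813, 2)), -3670893), Pow(Add(Rational(-250779, 2455165), Add(2347248, 2006089)), -1)) = Mul(Add(Add(-79, 3286969), -3670893), Pow(Add(Rational(-250779, 2455165), 4353337), -1)) = Mul(Add(3286890, -3670893), Pow(Rational(10688160384826, 2455165), -1)) = Mul(-384003, Rational(2455165, 10688160384826)) = Rational(-942790725495, 10688160384826)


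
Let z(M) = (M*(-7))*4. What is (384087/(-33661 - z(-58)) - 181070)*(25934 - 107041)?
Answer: 518228231973959/35285 ≈ 1.4687e+10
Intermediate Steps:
z(M) = -28*M (z(M) = -7*M*4 = -28*M)
(384087/(-33661 - z(-58)) - 181070)*(25934 - 107041) = (384087/(-33661 - (-28)*(-58)) - 181070)*(25934 - 107041) = (384087/(-33661 - 1*1624) - 181070)*(-81107) = (384087/(-33661 - 1624) - 181070)*(-81107) = (384087/(-35285) - 181070)*(-81107) = (384087*(-1/35285) - 181070)*(-81107) = (-384087/35285 - 181070)*(-81107) = -6389439037/35285*(-81107) = 518228231973959/35285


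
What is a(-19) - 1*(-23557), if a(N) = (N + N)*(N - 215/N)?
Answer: 23849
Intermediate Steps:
a(N) = 2*N*(N - 215/N) (a(N) = (2*N)*(N - 215/N) = 2*N*(N - 215/N))
a(-19) - 1*(-23557) = (-430 + 2*(-19)²) - 1*(-23557) = (-430 + 2*361) + 23557 = (-430 + 722) + 23557 = 292 + 23557 = 23849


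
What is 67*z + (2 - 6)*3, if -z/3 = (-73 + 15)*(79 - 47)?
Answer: 373044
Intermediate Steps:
z = 5568 (z = -3*(-73 + 15)*(79 - 47) = -(-174)*32 = -3*(-1856) = 5568)
67*z + (2 - 6)*3 = 67*5568 + (2 - 6)*3 = 373056 - 4*3 = 373056 - 12 = 373044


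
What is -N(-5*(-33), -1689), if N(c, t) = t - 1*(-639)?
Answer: 1050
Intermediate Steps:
N(c, t) = 639 + t (N(c, t) = t + 639 = 639 + t)
-N(-5*(-33), -1689) = -(639 - 1689) = -1*(-1050) = 1050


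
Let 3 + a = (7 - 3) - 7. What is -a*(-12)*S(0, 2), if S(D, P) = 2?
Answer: -144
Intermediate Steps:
a = -6 (a = -3 + ((7 - 3) - 7) = -3 + (4 - 7) = -3 - 3 = -6)
-a*(-12)*S(0, 2) = -(-6*(-12))*2 = -72*2 = -1*144 = -144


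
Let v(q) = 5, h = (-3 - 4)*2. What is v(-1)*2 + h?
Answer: -4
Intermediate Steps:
h = -14 (h = -7*2 = -14)
v(-1)*2 + h = 5*2 - 14 = 10 - 14 = -4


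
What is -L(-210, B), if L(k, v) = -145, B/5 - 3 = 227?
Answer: 145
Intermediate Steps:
B = 1150 (B = 15 + 5*227 = 15 + 1135 = 1150)
-L(-210, B) = -1*(-145) = 145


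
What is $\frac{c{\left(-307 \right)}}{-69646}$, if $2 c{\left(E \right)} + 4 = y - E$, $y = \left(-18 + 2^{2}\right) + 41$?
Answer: $- \frac{165}{69646} \approx -0.0023691$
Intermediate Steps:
$y = 27$ ($y = \left(-18 + 4\right) + 41 = -14 + 41 = 27$)
$c{\left(E \right)} = \frac{23}{2} - \frac{E}{2}$ ($c{\left(E \right)} = -2 + \frac{27 - E}{2} = -2 - \left(- \frac{27}{2} + \frac{E}{2}\right) = \frac{23}{2} - \frac{E}{2}$)
$\frac{c{\left(-307 \right)}}{-69646} = \frac{\frac{23}{2} - - \frac{307}{2}}{-69646} = \left(\frac{23}{2} + \frac{307}{2}\right) \left(- \frac{1}{69646}\right) = 165 \left(- \frac{1}{69646}\right) = - \frac{165}{69646}$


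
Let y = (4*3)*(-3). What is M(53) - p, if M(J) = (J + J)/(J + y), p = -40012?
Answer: 680310/17 ≈ 40018.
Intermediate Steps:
y = -36 (y = 12*(-3) = -36)
M(J) = 2*J/(-36 + J) (M(J) = (J + J)/(J - 36) = (2*J)/(-36 + J) = 2*J/(-36 + J))
M(53) - p = 2*53/(-36 + 53) - 1*(-40012) = 2*53/17 + 40012 = 2*53*(1/17) + 40012 = 106/17 + 40012 = 680310/17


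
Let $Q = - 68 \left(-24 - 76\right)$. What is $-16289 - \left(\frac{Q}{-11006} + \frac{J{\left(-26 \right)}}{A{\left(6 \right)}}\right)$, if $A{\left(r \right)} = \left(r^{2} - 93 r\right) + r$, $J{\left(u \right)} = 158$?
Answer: $- \frac{23125386749}{1419774} \approx -16288.0$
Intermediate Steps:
$Q = 6800$ ($Q = \left(-68\right) \left(-100\right) = 6800$)
$A{\left(r \right)} = r^{2} - 92 r$
$-16289 - \left(\frac{Q}{-11006} + \frac{J{\left(-26 \right)}}{A{\left(6 \right)}}\right) = -16289 - \left(\frac{6800}{-11006} + \frac{158}{6 \left(-92 + 6\right)}\right) = -16289 - \left(6800 \left(- \frac{1}{11006}\right) + \frac{158}{6 \left(-86\right)}\right) = -16289 - \left(- \frac{3400}{5503} + \frac{158}{-516}\right) = -16289 - \left(- \frac{3400}{5503} + 158 \left(- \frac{1}{516}\right)\right) = -16289 - \left(- \frac{3400}{5503} - \frac{79}{258}\right) = -16289 - - \frac{1311937}{1419774} = -16289 + \frac{1311937}{1419774} = - \frac{23125386749}{1419774}$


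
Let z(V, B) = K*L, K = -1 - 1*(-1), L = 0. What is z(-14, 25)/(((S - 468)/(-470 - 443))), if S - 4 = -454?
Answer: 0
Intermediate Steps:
K = 0 (K = -1 + 1 = 0)
S = -450 (S = 4 - 454 = -450)
z(V, B) = 0 (z(V, B) = 0*0 = 0)
z(-14, 25)/(((S - 468)/(-470 - 443))) = 0/(((-450 - 468)/(-470 - 443))) = 0/((-918/(-913))) = 0/((-918*(-1/913))) = 0/(918/913) = 0*(913/918) = 0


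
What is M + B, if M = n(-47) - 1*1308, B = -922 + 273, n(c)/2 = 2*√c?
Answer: -1957 + 4*I*√47 ≈ -1957.0 + 27.423*I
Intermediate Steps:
n(c) = 4*√c (n(c) = 2*(2*√c) = 4*√c)
B = -649
M = -1308 + 4*I*√47 (M = 4*√(-47) - 1*1308 = 4*(I*√47) - 1308 = 4*I*√47 - 1308 = -1308 + 4*I*√47 ≈ -1308.0 + 27.423*I)
M + B = (-1308 + 4*I*√47) - 649 = -1957 + 4*I*√47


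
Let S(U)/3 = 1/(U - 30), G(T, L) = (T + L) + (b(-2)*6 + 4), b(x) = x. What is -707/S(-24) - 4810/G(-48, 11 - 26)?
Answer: 908356/71 ≈ 12794.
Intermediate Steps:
G(T, L) = -8 + L + T (G(T, L) = (T + L) + (-2*6 + 4) = (L + T) + (-12 + 4) = (L + T) - 8 = -8 + L + T)
S(U) = 3/(-30 + U) (S(U) = 3/(U - 30) = 3/(-30 + U))
-707/S(-24) - 4810/G(-48, 11 - 26) = -707/(3/(-30 - 24)) - 4810/(-8 + (11 - 26) - 48) = -707/(3/(-54)) - 4810/(-8 - 15 - 48) = -707/(3*(-1/54)) - 4810/(-71) = -707/(-1/18) - 4810*(-1/71) = -707*(-18) + 4810/71 = 12726 + 4810/71 = 908356/71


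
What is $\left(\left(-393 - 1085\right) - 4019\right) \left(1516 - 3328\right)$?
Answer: $9960564$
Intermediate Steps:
$\left(\left(-393 - 1085\right) - 4019\right) \left(1516 - 3328\right) = \left(\left(-393 - 1085\right) - 4019\right) \left(-1812\right) = \left(-1478 - 4019\right) \left(-1812\right) = \left(-5497\right) \left(-1812\right) = 9960564$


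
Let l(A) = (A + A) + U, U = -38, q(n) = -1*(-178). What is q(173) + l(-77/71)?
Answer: 9786/71 ≈ 137.83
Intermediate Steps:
q(n) = 178
l(A) = -38 + 2*A (l(A) = (A + A) - 38 = 2*A - 38 = -38 + 2*A)
q(173) + l(-77/71) = 178 + (-38 + 2*(-77/71)) = 178 + (-38 - 154/71) = 178 - 2852/71 = 9786/71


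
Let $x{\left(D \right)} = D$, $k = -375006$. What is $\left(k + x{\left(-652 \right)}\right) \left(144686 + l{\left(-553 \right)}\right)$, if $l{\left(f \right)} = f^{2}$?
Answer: $-169232050710$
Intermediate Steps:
$\left(k + x{\left(-652 \right)}\right) \left(144686 + l{\left(-553 \right)}\right) = \left(-375006 - 652\right) \left(144686 + \left(-553\right)^{2}\right) = - 375658 \left(144686 + 305809\right) = \left(-375658\right) 450495 = -169232050710$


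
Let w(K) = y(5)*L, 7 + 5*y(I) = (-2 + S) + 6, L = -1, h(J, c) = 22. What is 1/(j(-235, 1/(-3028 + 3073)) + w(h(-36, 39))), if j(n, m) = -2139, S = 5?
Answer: -5/10697 ≈ -0.00046742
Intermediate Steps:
y(I) = 2/5 (y(I) = -7/5 + ((-2 + 5) + 6)/5 = -7/5 + (3 + 6)/5 = -7/5 + (1/5)*9 = -7/5 + 9/5 = 2/5)
w(K) = -2/5 (w(K) = (2/5)*(-1) = -2/5)
1/(j(-235, 1/(-3028 + 3073)) + w(h(-36, 39))) = 1/(-2139 - 2/5) = 1/(-10697/5) = -5/10697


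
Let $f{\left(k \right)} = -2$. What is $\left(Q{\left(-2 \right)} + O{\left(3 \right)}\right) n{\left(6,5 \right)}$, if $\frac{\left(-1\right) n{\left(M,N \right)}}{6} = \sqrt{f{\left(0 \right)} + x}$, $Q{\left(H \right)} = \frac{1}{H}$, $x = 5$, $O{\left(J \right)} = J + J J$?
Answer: $- 69 \sqrt{3} \approx -119.51$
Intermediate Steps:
$O{\left(J \right)} = J + J^{2}$
$n{\left(M,N \right)} = - 6 \sqrt{3}$ ($n{\left(M,N \right)} = - 6 \sqrt{-2 + 5} = - 6 \sqrt{3}$)
$\left(Q{\left(-2 \right)} + O{\left(3 \right)}\right) n{\left(6,5 \right)} = \left(\frac{1}{-2} + 3 \left(1 + 3\right)\right) \left(- 6 \sqrt{3}\right) = \left(- \frac{1}{2} + 3 \cdot 4\right) \left(- 6 \sqrt{3}\right) = \left(- \frac{1}{2} + 12\right) \left(- 6 \sqrt{3}\right) = \frac{23 \left(- 6 \sqrt{3}\right)}{2} = - 69 \sqrt{3}$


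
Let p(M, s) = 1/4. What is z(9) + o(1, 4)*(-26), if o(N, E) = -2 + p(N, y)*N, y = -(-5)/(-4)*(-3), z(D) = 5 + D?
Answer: 119/2 ≈ 59.500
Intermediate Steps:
y = 15/4 (y = -(-5)*(-1)/4*(-3) = -5*1/4*(-3) = -5/4*(-3) = 15/4 ≈ 3.7500)
p(M, s) = 1/4
o(N, E) = -2 + N/4
z(9) + o(1, 4)*(-26) = (5 + 9) + (-2 + (1/4)*1)*(-26) = 14 + (-2 + 1/4)*(-26) = 14 - 7/4*(-26) = 14 + 91/2 = 119/2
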